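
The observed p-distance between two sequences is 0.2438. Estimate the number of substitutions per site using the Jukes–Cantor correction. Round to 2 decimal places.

0.29

d = −(3/4) ln(1 − 4p/3) = −0.75 ln(1 − 0.325067) = −0.75 ln(0.674933)
  = −0.75 × (-0.393142) = 0.294857 substitutions/site.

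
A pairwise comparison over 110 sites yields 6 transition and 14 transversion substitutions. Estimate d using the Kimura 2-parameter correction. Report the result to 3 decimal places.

P = 6/110 ≈ 0.054545 and Q = 14/110 ≈ 0.127273.
Under the Kimura two-parameter model, d = −½ ln(1 − 2P − Q) − ¼ ln(1 − 2Q).
1 − 2P − Q = 0.763637, giving −½ ln(0.763637) = 0.134831.
1 − 2Q = 0.745454, giving −¼ ln(0.745454) = 0.073440.
d = 0.134831 + 0.073440 = 0.208271.

0.208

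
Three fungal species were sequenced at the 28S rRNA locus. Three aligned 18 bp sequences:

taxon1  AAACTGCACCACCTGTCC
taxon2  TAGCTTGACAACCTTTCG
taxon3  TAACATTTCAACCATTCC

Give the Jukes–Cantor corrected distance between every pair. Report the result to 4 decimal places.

taxon1–taxon2: 7/18 sites differ → p ≈ 0.388889, d = −0.75 ln(1 − 0.518519) = 0.548166 ≈ 0.5482.
taxon1–taxon3: 8/18 sites differ → p ≈ 0.444444, d = −0.75 ln(1 − 0.592592) = 0.673455 ≈ 0.6735.
taxon2–taxon3: 6/18 sites differ → p ≈ 0.333333, d = −0.75 ln(1 − 0.444444) = 0.440839 ≈ 0.4408.

d(taxon1,taxon2) = 0.5482, d(taxon1,taxon3) = 0.6735, d(taxon2,taxon3) = 0.4408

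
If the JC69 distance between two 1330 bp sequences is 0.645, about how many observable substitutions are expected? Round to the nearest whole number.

Invert JC69: p = (3/4)(1 − e^(−4d/3)) = 0.75 × (1 − e^(-0.86)) = 0.75 × (1 − 0.423162) = 0.432629.
Expected differing sites = pL ≈ 0.432629 × 1330 = 575.39657 ≈ 575.

575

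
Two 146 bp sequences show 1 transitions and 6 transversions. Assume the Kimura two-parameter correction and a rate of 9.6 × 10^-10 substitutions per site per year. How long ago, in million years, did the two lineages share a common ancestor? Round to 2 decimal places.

25.84

P = 1/146 ≈ 0.006849 and Q = 6/146 ≈ 0.041096.
Under the Kimura two-parameter model, d = −½ ln(1 − 2P − Q) − ¼ ln(1 − 2Q).
1 − 2P − Q = 0.945206, giving −½ ln(0.945206) = 0.028176.
1 − 2Q = 0.917808, giving −¼ ln(0.917808) = 0.021442.
d = 0.028176 + 0.021442 = 0.049618.
Under a molecular clock d = 2μt, so t = d/(2μ) = 0.049618 / (2 × 9.6 × 10^-10) = 25.84 million years.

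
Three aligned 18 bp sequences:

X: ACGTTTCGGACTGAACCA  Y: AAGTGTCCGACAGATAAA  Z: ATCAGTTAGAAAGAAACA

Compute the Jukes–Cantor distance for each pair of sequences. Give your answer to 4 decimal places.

X–Y: 7/18 sites differ → p ≈ 0.388889, d = −0.75 ln(1 − 0.518519) = 0.548166 ≈ 0.5482.
X–Z: 9/18 sites differ → p = 0.5, d = −0.75 ln(1 − 0.666667) = 0.823960 ≈ 0.8240.
Y–Z: 8/18 sites differ → p ≈ 0.444444, d = −0.75 ln(1 − 0.592592) = 0.673455 ≈ 0.6735.

d(X,Y) = 0.5482, d(X,Z) = 0.8240, d(Y,Z) = 0.6735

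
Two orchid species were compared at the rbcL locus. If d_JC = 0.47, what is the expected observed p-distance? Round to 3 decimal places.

p = (3/4)(1 − e^(−4d/3)) = 0.75 × (1 − e^(-0.626667)) = 0.75 × (1 − 0.534370) = 0.349223.

0.349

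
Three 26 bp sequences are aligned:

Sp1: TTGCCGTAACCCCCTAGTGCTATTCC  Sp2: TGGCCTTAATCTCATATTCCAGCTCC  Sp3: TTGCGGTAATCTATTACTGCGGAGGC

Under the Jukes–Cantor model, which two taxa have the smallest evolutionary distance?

Sp1–Sp2: 10/26 differ, p = 0.385, d = 0.539.
Sp1–Sp3: 11/26 differ, p = 0.423, d = 0.623.
Sp2–Sp3: 11/26 differ, p = 0.423, d = 0.623.
The smallest distance is between Sp1 and Sp2.

Sp1 and Sp2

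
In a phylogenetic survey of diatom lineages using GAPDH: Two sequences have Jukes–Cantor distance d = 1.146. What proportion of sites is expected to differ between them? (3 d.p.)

p = (3/4)(1 − e^(−4d/3)) = 0.75 × (1 − e^(-1.528)) = 0.75 × (1 − 0.216969) = 0.587273.

0.587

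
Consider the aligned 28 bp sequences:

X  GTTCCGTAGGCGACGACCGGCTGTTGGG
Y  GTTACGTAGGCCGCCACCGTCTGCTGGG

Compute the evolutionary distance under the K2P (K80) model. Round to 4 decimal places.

Of 28 sites, 2 differences are transitions and 4 are transversions, so P = 2/28 ≈ 0.071429 and Q = 4/28 ≈ 0.142857.
Under the Kimura two-parameter model, d = −½ ln(1 − 2P − Q) − ¼ ln(1 − 2Q).
1 − 2P − Q = 0.714285, giving −½ ln(0.714285) = 0.168237.
1 − 2Q = 0.714286, giving −¼ ln(0.714286) = 0.084118.
d = 0.168237 + 0.084118 = 0.252355.

0.2524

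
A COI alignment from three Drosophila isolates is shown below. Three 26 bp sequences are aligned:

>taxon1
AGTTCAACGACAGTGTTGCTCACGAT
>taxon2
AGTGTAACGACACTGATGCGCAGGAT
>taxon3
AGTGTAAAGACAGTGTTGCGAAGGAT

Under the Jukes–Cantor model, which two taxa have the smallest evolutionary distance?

taxon2 and taxon3

taxon1–taxon2: 6/26 differ, p = 0.231, d = 0.276.
taxon1–taxon3: 6/26 differ, p = 0.231, d = 0.276.
taxon2–taxon3: 4/26 differ, p = 0.154, d = 0.172.
The smallest distance is between taxon2 and taxon3.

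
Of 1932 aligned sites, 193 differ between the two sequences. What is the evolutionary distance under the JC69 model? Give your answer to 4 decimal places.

p = 193/1932 ≈ 0.099896.
d = −(3/4) ln(1 − 4p/3) = −0.75 ln(1 − 0.133195) = −0.75 ln(0.866805)
  = −0.75 × (-0.142941) = 0.107206 substitutions/site.

0.1072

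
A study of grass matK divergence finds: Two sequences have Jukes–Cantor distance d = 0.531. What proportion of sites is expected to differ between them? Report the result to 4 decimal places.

0.3805

p = (3/4)(1 − e^(−4d/3)) = 0.75 × (1 − e^(-0.708)) = 0.75 × (1 − 0.492628) = 0.380529.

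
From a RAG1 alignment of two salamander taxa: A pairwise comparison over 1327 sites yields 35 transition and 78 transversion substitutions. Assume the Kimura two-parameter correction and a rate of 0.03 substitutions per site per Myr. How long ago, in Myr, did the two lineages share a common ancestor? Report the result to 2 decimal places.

1.51

P = 35/1327 ≈ 0.026375 and Q = 78/1327 ≈ 0.058779.
Under the Kimura two-parameter model, d = −½ ln(1 − 2P − Q) − ¼ ln(1 − 2Q).
1 − 2P − Q = 0.888471, giving −½ ln(0.888471) = 0.059127.
1 − 2Q = 0.882442, giving −¼ ln(0.882442) = 0.031266.
d = 0.059127 + 0.031266 = 0.090393.
Under a molecular clock d = 2μt, so t = d/(2μ) = 0.090393 / (2 × 0.03) = 1.51 Myr.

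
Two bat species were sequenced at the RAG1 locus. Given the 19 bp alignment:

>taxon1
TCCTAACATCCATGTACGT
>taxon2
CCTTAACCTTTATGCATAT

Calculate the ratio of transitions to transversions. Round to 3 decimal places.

7.000

Transitions are A↔G and C↔T; transversions are all other mismatches.
Transitions: 7. Transversions: 1.
R = 7/1 = 7.000.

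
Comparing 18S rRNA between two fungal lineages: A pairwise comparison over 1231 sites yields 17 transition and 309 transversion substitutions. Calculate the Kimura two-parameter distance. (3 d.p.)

P = 17/1231 ≈ 0.01381 and Q = 309/1231 ≈ 0.251015.
Under the Kimura two-parameter model, d = −½ ln(1 − 2P − Q) − ¼ ln(1 − 2Q).
1 − 2P − Q = 0.721365, giving −½ ln(0.721365) = 0.163305.
1 − 2Q = 0.49797, giving −¼ ln(0.49797) = 0.174304.
d = 0.163305 + 0.174304 = 0.337609.

0.338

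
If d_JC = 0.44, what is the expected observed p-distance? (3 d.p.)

0.333

p = (3/4)(1 − e^(−4d/3)) = 0.75 × (1 − e^(-0.586667)) = 0.75 × (1 − 0.556178) = 0.332867.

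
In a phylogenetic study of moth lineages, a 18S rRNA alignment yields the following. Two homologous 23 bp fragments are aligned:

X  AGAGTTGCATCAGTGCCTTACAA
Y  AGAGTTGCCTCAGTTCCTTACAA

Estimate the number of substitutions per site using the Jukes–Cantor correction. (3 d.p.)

0.092

The sequences differ at 2 of 23 sites (9, 15), so p = 2/23 ≈ 0.086957.
d = −(3/4) ln(1 − 4p/3) = −0.75 ln(1 − 0.115943) = −0.75 ln(0.884057)
  = −0.75 × (-0.123234) = 0.092426 substitutions/site.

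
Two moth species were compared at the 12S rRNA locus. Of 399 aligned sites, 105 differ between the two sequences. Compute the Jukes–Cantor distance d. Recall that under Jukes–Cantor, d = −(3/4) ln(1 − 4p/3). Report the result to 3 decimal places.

p = 105/399 ≈ 0.263158.
d = −(3/4) ln(1 − 4p/3) = −0.75 ln(1 − 0.350877) = −0.75 ln(0.649123)
  = −0.75 × (-0.432133) = 0.324100 substitutions/site.

0.324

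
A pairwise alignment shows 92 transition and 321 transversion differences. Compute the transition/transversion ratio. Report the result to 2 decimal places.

0.29

R = 92/321 = 0.286604… ≈ 0.29 (to 2 d.p.).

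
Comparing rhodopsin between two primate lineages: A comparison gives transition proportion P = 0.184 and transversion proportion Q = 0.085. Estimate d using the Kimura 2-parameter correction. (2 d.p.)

0.35

Under the Kimura two-parameter model, d = −½ ln(1 − 2P − Q) − ¼ ln(1 − 2Q).
1 − 2P − Q = 0.547, giving −½ ln(0.547) = 0.301653.
1 − 2Q = 0.83, giving −¼ ln(0.83) = 0.046582.
d = 0.301653 + 0.046582 = 0.348235.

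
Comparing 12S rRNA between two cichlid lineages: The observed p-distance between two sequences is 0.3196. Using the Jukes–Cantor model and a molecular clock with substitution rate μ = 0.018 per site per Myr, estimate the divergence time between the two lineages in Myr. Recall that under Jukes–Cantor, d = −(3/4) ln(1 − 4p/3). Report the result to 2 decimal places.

d = −(3/4) ln(1 − 4p/3) = −0.75 ln(1 − 0.426133) = −0.75 ln(0.573867)
  = −0.75 × (-0.555358) = 0.416519 substitutions/site.
Under a molecular clock d = 2μt, so t = d/(2μ) = 0.416519 / (2 × 0.018) = 11.57 Myr.

11.57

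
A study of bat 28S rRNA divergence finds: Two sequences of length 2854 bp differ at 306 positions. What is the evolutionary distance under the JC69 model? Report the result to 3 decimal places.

0.116

p = 306/2854 ≈ 0.107218.
d = −(3/4) ln(1 − 4p/3) = −0.75 ln(1 − 0.142957) = −0.75 ln(0.857043)
  = −0.75 × (-0.154267) = 0.115700 substitutions/site.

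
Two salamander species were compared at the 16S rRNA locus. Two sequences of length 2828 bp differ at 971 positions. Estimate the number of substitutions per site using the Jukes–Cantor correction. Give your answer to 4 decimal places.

p = 971/2828 ≈ 0.343352.
d = −(3/4) ln(1 − 4p/3) = −0.75 ln(1 − 0.457803) = −0.75 ln(0.542197)
  = −0.75 × (-0.612126) = 0.459095 substitutions/site.

0.4591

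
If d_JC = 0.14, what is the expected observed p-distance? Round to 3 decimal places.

p = (3/4)(1 − e^(−4d/3)) = 0.75 × (1 − e^(-0.186667)) = 0.75 × (1 − 0.829720) = 0.127710.

0.128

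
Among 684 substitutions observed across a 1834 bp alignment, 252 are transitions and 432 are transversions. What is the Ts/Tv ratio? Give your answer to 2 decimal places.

0.58

R = 252/432 = 0.583333… ≈ 0.58 (to 2 d.p.).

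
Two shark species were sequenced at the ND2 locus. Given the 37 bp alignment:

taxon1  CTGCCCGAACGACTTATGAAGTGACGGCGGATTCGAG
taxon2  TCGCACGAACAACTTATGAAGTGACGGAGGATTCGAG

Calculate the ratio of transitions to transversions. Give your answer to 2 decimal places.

Transitions are A↔G and C↔T; transversions are all other mismatches.
Transitions: 3. Transversions: 2.
R = 3/2 = 1.50.

1.50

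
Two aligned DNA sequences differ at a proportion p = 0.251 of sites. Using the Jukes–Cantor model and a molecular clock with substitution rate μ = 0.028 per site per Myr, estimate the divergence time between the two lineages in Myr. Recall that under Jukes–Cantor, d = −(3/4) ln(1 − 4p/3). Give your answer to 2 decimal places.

d = −(3/4) ln(1 − 4p/3) = −0.75 ln(1 − 0.334667) = −0.75 ln(0.665333)
  = −0.75 × (-0.407468) = 0.305601 substitutions/site.
Under a molecular clock d = 2μt, so t = d/(2μ) = 0.305601 / (2 × 0.028) = 5.46 Myr.

5.46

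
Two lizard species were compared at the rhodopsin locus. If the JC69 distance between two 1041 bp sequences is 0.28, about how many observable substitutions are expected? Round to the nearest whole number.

243

Invert JC69: p = (3/4)(1 − e^(−4d/3)) = 0.75 × (1 − e^(-0.373333)) = 0.75 × (1 − 0.688436) = 0.233673.
Expected differing sites = pL ≈ 0.233673 × 1041 = 243.253593 ≈ 243.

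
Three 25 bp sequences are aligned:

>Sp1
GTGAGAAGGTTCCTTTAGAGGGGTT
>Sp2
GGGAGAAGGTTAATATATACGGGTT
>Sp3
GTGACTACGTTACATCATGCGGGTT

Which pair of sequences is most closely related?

Sp1 and Sp2

Sp1–Sp2: 6/25 differ, p = 0.240, d = 0.289.
Sp1–Sp3: 9/25 differ, p = 0.360, d = 0.490.
Sp2–Sp3: 9/25 differ, p = 0.360, d = 0.490.
The smallest distance is between Sp1 and Sp2.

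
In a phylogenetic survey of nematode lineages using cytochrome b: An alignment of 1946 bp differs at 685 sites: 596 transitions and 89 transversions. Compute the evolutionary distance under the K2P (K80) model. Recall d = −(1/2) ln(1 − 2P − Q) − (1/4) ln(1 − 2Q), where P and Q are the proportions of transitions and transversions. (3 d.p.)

0.561

P = 596/1946 ≈ 0.306269 and Q = 89/1946 ≈ 0.045735.
Under the Kimura two-parameter model, d = −½ ln(1 − 2P − Q) − ¼ ln(1 − 2Q).
1 − 2P − Q = 0.341727, giving −½ ln(0.341727) = 0.536872.
1 − 2Q = 0.90853, giving −¼ ln(0.90853) = 0.023982.
d = 0.536872 + 0.023982 = 0.560854.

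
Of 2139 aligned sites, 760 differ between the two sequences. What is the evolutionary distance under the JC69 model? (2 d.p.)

p = 760/2139 ≈ 0.355306.
d = −(3/4) ln(1 − 4p/3) = −0.75 ln(1 − 0.473741) = −0.75 ln(0.526259)
  = −0.75 × (-0.641962) = 0.481472 substitutions/site.

0.48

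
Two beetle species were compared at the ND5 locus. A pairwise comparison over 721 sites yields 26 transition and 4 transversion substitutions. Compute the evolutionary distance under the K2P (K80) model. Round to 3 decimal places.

P = 26/721 ≈ 0.036061 and Q = 4/721 ≈ 0.005548.
Under the Kimura two-parameter model, d = −½ ln(1 − 2P − Q) − ¼ ln(1 − 2Q).
1 − 2P − Q = 0.92233, giving −½ ln(0.92233) = 0.040426.
1 − 2Q = 0.988904, giving −¼ ln(0.988904) = 0.002790.
d = 0.040426 + 0.002790 = 0.043216.

0.043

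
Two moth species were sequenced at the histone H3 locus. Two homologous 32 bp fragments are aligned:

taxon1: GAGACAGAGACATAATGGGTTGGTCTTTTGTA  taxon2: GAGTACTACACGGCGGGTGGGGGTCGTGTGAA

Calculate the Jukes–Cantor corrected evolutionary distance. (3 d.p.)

The sequences differ at 16 of 32 sites, so p = 16/32 = 0.5.
d = −(3/4) ln(1 − 4p/3) = −0.75 ln(1 − 0.666667) = −0.75 ln(0.333333)
  = −0.75 × (-1.098613) = 0.823960 substitutions/site.

0.824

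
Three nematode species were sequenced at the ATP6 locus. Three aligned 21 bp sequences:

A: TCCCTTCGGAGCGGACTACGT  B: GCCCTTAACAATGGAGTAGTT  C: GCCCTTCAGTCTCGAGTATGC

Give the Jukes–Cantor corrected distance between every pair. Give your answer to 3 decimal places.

d(A,B) = 0.635, d(A,C) = 0.635, d(B,C) = 0.532

A–B: 9/21 sites differ → p ≈ 0.428571, d = −0.75 ln(1 − 0.571428) = 0.635472 ≈ 0.635.
A–C: 9/21 sites differ → p ≈ 0.428571, d = −0.75 ln(1 − 0.571428) = 0.635472 ≈ 0.635.
B–C: 8/21 sites differ → p ≈ 0.380952, d = −0.75 ln(1 − 0.507936) = 0.531860 ≈ 0.532.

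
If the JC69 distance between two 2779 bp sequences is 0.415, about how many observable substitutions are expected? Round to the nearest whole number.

886

Invert JC69: p = (3/4)(1 − e^(−4d/3)) = 0.75 × (1 − e^(-0.553333)) = 0.75 × (1 − 0.575030) = 0.318728.
Expected differing sites = pL ≈ 0.318728 × 2779 = 885.745112 ≈ 886.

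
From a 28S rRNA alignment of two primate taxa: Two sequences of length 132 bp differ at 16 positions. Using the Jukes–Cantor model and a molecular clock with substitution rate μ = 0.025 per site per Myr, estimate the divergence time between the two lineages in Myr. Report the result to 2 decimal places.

p = 16/132 ≈ 0.121212.
d = −(3/4) ln(1 − 4p/3) = −0.75 ln(1 − 0.161616) = −0.75 ln(0.838384)
  = −0.75 × (-0.176279) = 0.132209 substitutions/site.
Under a molecular clock d = 2μt, so t = d/(2μ) = 0.132209 / (2 × 0.025) = 2.64 Myr.

2.64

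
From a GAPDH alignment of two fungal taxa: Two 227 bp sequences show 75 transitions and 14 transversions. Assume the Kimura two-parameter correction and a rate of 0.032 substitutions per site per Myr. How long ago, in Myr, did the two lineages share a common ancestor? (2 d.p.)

10.53

P = 75/227 ≈ 0.330396 and Q = 14/227 ≈ 0.061674.
Under the Kimura two-parameter model, d = −½ ln(1 − 2P − Q) − ¼ ln(1 − 2Q).
1 − 2P − Q = 0.277534, giving −½ ln(0.277534) = 0.640906.
1 − 2Q = 0.876652, giving −¼ ln(0.876652) = 0.032911.
d = 0.640906 + 0.032911 = 0.673817.
Under a molecular clock d = 2μt, so t = d/(2μ) = 0.673817 / (2 × 0.032) = 10.53 Myr.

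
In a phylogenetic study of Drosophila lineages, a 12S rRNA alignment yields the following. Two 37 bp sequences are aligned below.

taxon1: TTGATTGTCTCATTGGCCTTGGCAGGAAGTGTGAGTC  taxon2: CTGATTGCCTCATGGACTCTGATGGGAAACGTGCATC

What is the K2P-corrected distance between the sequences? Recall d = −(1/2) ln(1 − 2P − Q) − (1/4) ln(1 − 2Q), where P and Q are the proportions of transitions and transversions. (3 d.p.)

Of 37 sites, 11 differences are transitions and 2 are transversions, so P = 11/37 ≈ 0.297297 and Q = 2/37 ≈ 0.054054.
Under the Kimura two-parameter model, d = −½ ln(1 − 2P − Q) − ¼ ln(1 − 2Q).
1 − 2P − Q = 0.351352, giving −½ ln(0.351352) = 0.522983.
1 − 2Q = 0.891892, giving −¼ ln(0.891892) = 0.028603.
d = 0.522983 + 0.028603 = 0.551586.

0.552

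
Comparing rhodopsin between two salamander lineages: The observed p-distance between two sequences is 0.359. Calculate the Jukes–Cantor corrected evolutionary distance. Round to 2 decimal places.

0.49

d = −(3/4) ln(1 − 4p/3) = −0.75 ln(1 − 0.478667) = −0.75 ln(0.521333)
  = −0.75 × (-0.651366) = 0.488525 substitutions/site.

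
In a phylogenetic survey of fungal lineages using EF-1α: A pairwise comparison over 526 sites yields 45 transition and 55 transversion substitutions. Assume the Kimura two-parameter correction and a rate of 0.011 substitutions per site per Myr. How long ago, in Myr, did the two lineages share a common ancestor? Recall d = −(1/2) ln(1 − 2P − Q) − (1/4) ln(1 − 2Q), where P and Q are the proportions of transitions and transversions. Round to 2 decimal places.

10.00

P = 45/526 ≈ 0.085551 and Q = 55/526 ≈ 0.104563.
Under the Kimura two-parameter model, d = −½ ln(1 − 2P − Q) − ¼ ln(1 − 2Q).
1 − 2P − Q = 0.724335, giving −½ ln(0.724335) = 0.161251.
1 − 2Q = 0.790874, giving −¼ ln(0.790874) = 0.058654.
d = 0.161251 + 0.058654 = 0.219905.
Under a molecular clock d = 2μt, so t = d/(2μ) = 0.219905 / (2 × 0.011) = 10.00 Myr.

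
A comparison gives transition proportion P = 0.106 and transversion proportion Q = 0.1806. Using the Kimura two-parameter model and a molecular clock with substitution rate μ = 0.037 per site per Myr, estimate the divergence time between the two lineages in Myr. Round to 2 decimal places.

4.88

Under the Kimura two-parameter model, d = −½ ln(1 − 2P − Q) − ¼ ln(1 − 2Q).
1 − 2P − Q = 0.6074, giving −½ ln(0.6074) = 0.249284.
1 − 2Q = 0.6388, giving −¼ ln(0.6388) = 0.112041.
d = 0.249284 + 0.112041 = 0.361325.
Under a molecular clock d = 2μt, so t = d/(2μ) = 0.361325 / (2 × 0.037) = 4.88 Myr.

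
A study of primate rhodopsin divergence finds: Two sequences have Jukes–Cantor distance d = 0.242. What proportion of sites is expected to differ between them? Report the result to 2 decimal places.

0.21

p = (3/4)(1 − e^(−4d/3)) = 0.75 × (1 − e^(-0.322667)) = 0.75 × (1 − 0.724215) = 0.206839.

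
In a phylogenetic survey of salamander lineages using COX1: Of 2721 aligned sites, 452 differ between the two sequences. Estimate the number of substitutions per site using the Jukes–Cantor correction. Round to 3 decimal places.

p = 452/2721 ≈ 0.166115.
d = −(3/4) ln(1 − 4p/3) = −0.75 ln(1 − 0.221487) = −0.75 ln(0.778513)
  = −0.75 × (-0.250370) = 0.187778 substitutions/site.

0.188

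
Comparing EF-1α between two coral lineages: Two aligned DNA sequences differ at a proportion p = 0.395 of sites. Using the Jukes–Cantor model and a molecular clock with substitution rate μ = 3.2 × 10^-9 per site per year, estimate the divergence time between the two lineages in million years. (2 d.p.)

87.65

d = −(3/4) ln(1 − 4p/3) = −0.75 ln(1 − 0.526667) = −0.75 ln(0.473333)
  = −0.75 × (-0.747956) = 0.560967 substitutions/site.
Under a molecular clock d = 2μt, so t = d/(2μ) = 0.560967 / (2 × 3.2 × 10^-9) = 87.65 million years.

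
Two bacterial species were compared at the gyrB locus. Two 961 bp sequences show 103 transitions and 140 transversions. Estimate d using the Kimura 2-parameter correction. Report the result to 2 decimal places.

0.31

P = 103/961 ≈ 0.10718 and Q = 140/961 ≈ 0.145682.
Under the Kimura two-parameter model, d = −½ ln(1 − 2P − Q) − ¼ ln(1 − 2Q).
1 − 2P − Q = 0.639958, giving −½ ln(0.639958) = 0.223176.
1 − 2Q = 0.708636, giving −¼ ln(0.708636) = 0.086103.
d = 0.223176 + 0.086103 = 0.309279.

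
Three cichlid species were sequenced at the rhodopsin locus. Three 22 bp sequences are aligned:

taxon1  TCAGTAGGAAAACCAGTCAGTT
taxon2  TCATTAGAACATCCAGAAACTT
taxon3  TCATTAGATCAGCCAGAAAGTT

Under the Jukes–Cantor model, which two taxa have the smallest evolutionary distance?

taxon1–taxon2: 7/22 differ, p = 0.318, d = 0.414.
taxon1–taxon3: 7/22 differ, p = 0.318, d = 0.414.
taxon2–taxon3: 3/22 differ, p = 0.136, d = 0.151.
The smallest distance is between taxon2 and taxon3.

taxon2 and taxon3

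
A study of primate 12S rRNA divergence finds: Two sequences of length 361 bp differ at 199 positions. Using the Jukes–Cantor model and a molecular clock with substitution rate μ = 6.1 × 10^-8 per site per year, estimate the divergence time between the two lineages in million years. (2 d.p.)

8.16

p = 199/361 ≈ 0.551247.
d = −(3/4) ln(1 − 4p/3) = −0.75 ln(1 − 0.734996) = −0.75 ln(0.265004)
  = −0.75 × (-1.328010) = 0.996008 substitutions/site.
Under a molecular clock d = 2μt, so t = d/(2μ) = 0.996008 / (2 × 6.1 × 10^-8) = 8.16 million years.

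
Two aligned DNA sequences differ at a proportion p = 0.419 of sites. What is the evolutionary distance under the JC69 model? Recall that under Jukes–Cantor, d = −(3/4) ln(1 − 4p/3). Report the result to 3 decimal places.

0.613

d = −(3/4) ln(1 − 4p/3) = −0.75 ln(1 − 0.558667) = −0.75 ln(0.441333)
  = −0.75 × (-0.817956) = 0.613467 substitutions/site.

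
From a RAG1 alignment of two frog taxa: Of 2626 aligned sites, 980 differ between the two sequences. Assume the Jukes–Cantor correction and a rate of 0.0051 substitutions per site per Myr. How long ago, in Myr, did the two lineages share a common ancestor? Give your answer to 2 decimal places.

50.61

p = 980/2626 ≈ 0.373191.
d = −(3/4) ln(1 − 4p/3) = −0.75 ln(1 − 0.497588) = −0.75 ln(0.502412)
  = −0.75 × (-0.688335) = 0.516251 substitutions/site.
Under a molecular clock d = 2μt, so t = d/(2μ) = 0.516251 / (2 × 0.0051) = 50.61 Myr.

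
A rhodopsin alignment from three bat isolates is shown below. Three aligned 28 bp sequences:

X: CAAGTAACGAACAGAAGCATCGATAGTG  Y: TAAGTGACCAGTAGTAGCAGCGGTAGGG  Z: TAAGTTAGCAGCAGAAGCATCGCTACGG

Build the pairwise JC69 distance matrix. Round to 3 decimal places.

X–Y: 9/28 sites differ → p ≈ 0.321429, d = −0.75 ln(1 − 0.428572) = 0.419713 ≈ 0.420.
X–Z: 8/28 sites differ → p ≈ 0.285714, d = −0.75 ln(1 − 0.380952) = 0.359679 ≈ 0.360.
Y–Z: 7/28 sites differ → p = 0.25, d = −0.75 ln(1 − 0.333333) = 0.304098 ≈ 0.304.

d(X,Y) = 0.420, d(X,Z) = 0.360, d(Y,Z) = 0.304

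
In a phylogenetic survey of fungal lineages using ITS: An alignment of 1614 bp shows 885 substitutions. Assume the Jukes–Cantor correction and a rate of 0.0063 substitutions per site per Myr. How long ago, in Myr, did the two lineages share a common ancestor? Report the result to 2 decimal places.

p = 885/1614 ≈ 0.548327.
d = −(3/4) ln(1 − 4p/3) = −0.75 ln(1 − 0.731103) = −0.75 ln(0.268897)
  = −0.75 × (-1.313427) = 0.985070 substitutions/site.
Under a molecular clock d = 2μt, so t = d/(2μ) = 0.985070 / (2 × 0.0063) = 78.18 Myr.

78.18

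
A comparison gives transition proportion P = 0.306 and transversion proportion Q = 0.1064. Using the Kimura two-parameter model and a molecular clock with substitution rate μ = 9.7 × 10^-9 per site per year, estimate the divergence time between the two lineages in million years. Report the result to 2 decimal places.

Under the Kimura two-parameter model, d = −½ ln(1 − 2P − Q) − ¼ ln(1 − 2Q).
1 − 2P − Q = 0.2816, giving −½ ln(0.2816) = 0.633634.
1 − 2Q = 0.7872, giving −¼ ln(0.7872) = 0.059818.
d = 0.633634 + 0.059818 = 0.693452.
Under a molecular clock d = 2μt, so t = d/(2μ) = 0.693452 / (2 × 9.7 × 10^-9) = 35.74 million years.

35.74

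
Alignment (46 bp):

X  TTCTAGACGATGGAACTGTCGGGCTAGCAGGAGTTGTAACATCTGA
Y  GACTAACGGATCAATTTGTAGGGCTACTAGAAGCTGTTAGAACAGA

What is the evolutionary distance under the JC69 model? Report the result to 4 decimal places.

0.5532

The sequences differ at 18 of 46 sites, so p = 18/46 ≈ 0.391304.
d = −(3/4) ln(1 − 4p/3) = −0.75 ln(1 − 0.521739) = −0.75 ln(0.478261)
  = −0.75 × (-0.737599) = 0.553199 substitutions/site.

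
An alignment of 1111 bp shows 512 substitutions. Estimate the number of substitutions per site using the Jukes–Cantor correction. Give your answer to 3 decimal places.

p = 512/1111 ≈ 0.460846.
d = −(3/4) ln(1 − 4p/3) = −0.75 ln(1 − 0.614461) = −0.75 ln(0.385539)
  = −0.75 × (-0.953113) = 0.714835 substitutions/site.

0.715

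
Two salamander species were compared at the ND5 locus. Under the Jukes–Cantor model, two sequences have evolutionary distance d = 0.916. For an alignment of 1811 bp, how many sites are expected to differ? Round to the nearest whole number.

Invert JC69: p = (3/4)(1 − e^(−4d/3)) = 0.75 × (1 − e^(-1.221333)) = 0.75 × (1 − 0.294837) = 0.528872.
Expected differing sites = pL ≈ 0.528872 × 1811 = 957.787192 ≈ 958.

958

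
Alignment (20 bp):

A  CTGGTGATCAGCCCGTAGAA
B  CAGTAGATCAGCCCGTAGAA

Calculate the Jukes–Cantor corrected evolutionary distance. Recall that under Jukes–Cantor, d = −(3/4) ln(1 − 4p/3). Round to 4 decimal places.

0.1674

The sequences differ at 3 of 20 sites (2, 4, 5), so p = 3/20 = 0.15.
d = −(3/4) ln(1 − 4p/3) = −0.75 ln(1 − 0.2) = −0.75 ln(0.8)
  = −0.75 × (-0.223144) = 0.167358 substitutions/site.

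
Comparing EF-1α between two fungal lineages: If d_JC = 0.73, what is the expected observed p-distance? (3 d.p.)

0.467

p = (3/4)(1 − e^(−4d/3)) = 0.75 × (1 − e^(-0.973333)) = 0.75 × (1 − 0.377822) = 0.466634.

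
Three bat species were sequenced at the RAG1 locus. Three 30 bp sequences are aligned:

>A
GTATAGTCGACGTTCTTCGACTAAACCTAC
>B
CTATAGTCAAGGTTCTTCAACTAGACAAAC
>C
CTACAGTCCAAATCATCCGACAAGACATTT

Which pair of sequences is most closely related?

A and B

A–B: 7/30 differ, p = 0.233, d = 0.280.
A–C: 13/30 differ, p = 0.433, d = 0.647.
B–C: 12/30 differ, p = 0.400, d = 0.572.
The smallest distance is between A and B.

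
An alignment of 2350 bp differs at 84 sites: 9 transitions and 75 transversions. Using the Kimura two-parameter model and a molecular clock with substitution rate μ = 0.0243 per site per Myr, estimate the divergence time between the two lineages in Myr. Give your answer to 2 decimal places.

P = 9/2350 ≈ 0.00383 and Q = 75/2350 ≈ 0.031915.
Under the Kimura two-parameter model, d = −½ ln(1 − 2P − Q) − ¼ ln(1 − 2Q).
1 − 2P − Q = 0.960425, giving −½ ln(0.960425) = 0.020190.
1 − 2Q = 0.93617, giving −¼ ln(0.93617) = 0.016490.
d = 0.020190 + 0.016490 = 0.036680.
Under a molecular clock d = 2μt, so t = d/(2μ) = 0.036680 / (2 × 0.0243) = 0.75 Myr.

0.75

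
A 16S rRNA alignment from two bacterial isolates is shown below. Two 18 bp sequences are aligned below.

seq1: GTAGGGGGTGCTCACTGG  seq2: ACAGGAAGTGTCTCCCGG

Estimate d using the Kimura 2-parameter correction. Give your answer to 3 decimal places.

Of 18 sites, 8 differences are transitions and 1 are transversions, so P = 8/18 ≈ 0.444444 and Q = 1/18 ≈ 0.055556.
Under the Kimura two-parameter model, d = −½ ln(1 − 2P − Q) − ¼ ln(1 − 2Q).
1 − 2P − Q = 0.055556, giving −½ ln(0.055556) = 1.445182.
1 − 2Q = 0.888888, giving −¼ ln(0.888888) = 0.029446.
d = 1.445182 + 0.029446 = 1.474628.

1.475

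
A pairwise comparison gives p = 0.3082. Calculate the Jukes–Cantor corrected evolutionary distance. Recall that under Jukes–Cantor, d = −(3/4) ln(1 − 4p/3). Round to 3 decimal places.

0.397

d = −(3/4) ln(1 − 4p/3) = −0.75 ln(1 − 0.410933) = −0.75 ln(0.589067)
  = −0.75 × (-0.529215) = 0.396911 substitutions/site.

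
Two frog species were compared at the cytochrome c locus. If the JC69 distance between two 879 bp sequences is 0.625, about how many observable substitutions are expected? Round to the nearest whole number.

Invert JC69: p = (3/4)(1 − e^(−4d/3)) = 0.75 × (1 − e^(-0.833333)) = 0.75 × (1 − 0.434598) = 0.424052.
Expected differing sites = pL ≈ 0.424052 × 879 = 372.741708 ≈ 373.

373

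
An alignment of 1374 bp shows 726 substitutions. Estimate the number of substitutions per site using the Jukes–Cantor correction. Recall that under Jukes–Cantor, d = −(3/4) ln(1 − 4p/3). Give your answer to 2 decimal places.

0.91

p = 726/1374 ≈ 0.528384.
d = −(3/4) ln(1 − 4p/3) = −0.75 ln(1 − 0.704512) = −0.75 ln(0.295488)
  = −0.75 × (-1.219127) = 0.914345 substitutions/site.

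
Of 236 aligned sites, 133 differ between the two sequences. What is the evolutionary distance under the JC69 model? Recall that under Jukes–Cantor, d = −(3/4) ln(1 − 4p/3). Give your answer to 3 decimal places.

1.044

p = 133/236 ≈ 0.563559.
d = −(3/4) ln(1 − 4p/3) = −0.75 ln(1 − 0.751412) = −0.75 ln(0.248588)
  = −0.75 × (-1.391958) = 1.043969 substitutions/site.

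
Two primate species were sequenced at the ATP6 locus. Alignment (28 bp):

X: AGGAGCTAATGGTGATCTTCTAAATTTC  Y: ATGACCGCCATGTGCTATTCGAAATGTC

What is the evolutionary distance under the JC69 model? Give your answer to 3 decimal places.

0.556

The sequences differ at 11 of 28 sites, so p = 11/28 ≈ 0.392857.
d = −(3/4) ln(1 − 4p/3) = −0.75 ln(1 − 0.523809) = −0.75 ln(0.476191)
  = −0.75 × (-0.741936) = 0.556452 substitutions/site.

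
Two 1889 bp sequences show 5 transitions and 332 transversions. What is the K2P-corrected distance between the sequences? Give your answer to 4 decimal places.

0.2081

P = 5/1889 ≈ 0.002647 and Q = 332/1889 ≈ 0.175754.
Under the Kimura two-parameter model, d = −½ ln(1 − 2P − Q) − ¼ ln(1 − 2Q).
1 − 2P − Q = 0.818952, giving −½ ln(0.818952) = 0.099865.
1 − 2Q = 0.648492, giving −¼ ln(0.648492) = 0.108276.
d = 0.099865 + 0.108276 = 0.208141.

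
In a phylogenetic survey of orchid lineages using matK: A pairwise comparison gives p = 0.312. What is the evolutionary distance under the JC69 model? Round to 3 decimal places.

d = −(3/4) ln(1 − 4p/3) = −0.75 ln(1 − 0.416) = −0.75 ln(0.584)
  = −0.75 × (-0.537854) = 0.403391 substitutions/site.

0.403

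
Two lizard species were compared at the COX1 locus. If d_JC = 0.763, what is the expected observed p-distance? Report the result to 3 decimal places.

0.479

p = (3/4)(1 − e^(−4d/3)) = 0.75 × (1 − e^(-1.017333)) = 0.75 × (1 − 0.361558) = 0.478832.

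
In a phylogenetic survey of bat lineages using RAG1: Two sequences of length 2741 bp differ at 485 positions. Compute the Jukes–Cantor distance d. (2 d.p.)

0.20

p = 485/2741 ≈ 0.176943.
d = −(3/4) ln(1 − 4p/3) = −0.75 ln(1 − 0.235924) = −0.75 ln(0.764076)
  = −0.75 × (-0.269088) = 0.201816 substitutions/site.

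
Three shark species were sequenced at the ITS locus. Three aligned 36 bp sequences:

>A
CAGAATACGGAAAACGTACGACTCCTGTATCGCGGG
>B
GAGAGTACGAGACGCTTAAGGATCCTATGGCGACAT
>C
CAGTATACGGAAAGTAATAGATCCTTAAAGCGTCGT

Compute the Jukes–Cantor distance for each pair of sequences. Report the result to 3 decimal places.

A–B: 17/36 sites differ → p ≈ 0.472222, d = −0.75 ln(1 − 0.629629) = 0.744938 ≈ 0.745.
A–C: 16/36 sites differ → p ≈ 0.444444, d = −0.75 ln(1 − 0.592592) = 0.673455 ≈ 0.673.
B–C: 18/36 sites differ → p = 0.5, d = −0.75 ln(1 − 0.666667) = 0.823960 ≈ 0.824.

d(A,B) = 0.745, d(A,C) = 0.673, d(B,C) = 0.824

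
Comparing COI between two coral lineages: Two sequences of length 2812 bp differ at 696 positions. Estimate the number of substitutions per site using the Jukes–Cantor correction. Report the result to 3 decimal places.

p = 696/2812 ≈ 0.247511.
d = −(3/4) ln(1 − 4p/3) = −0.75 ln(1 − 0.330015) = −0.75 ln(0.669985)
  = −0.75 × (-0.400500) = 0.300375 substitutions/site.

0.300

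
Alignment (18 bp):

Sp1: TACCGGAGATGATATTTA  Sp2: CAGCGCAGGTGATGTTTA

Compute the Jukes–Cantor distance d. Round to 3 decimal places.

0.347

The sequences differ at 5 of 18 sites (1, 3, 6, 9, 14), so p = 5/18 ≈ 0.277778.
d = −(3/4) ln(1 − 4p/3) = −0.75 ln(1 − 0.370371) = −0.75 ln(0.629629)
  = −0.75 × (-0.462625) = 0.346969 substitutions/site.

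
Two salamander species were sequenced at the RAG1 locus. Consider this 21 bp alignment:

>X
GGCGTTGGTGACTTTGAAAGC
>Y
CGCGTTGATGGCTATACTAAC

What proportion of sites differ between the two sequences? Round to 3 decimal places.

0.381

The sequences differ at 8 of 21 positions (sites 1, 8, 11, 14, 16, 17, 18, 20).
p = 8/21 = 0.380952… ≈ 0.381 (to 3 d.p.).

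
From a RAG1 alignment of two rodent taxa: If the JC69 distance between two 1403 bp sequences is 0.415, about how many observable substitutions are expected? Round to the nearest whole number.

Invert JC69: p = (3/4)(1 − e^(−4d/3)) = 0.75 × (1 − e^(-0.553333)) = 0.75 × (1 − 0.575030) = 0.318728.
Expected differing sites = pL ≈ 0.318728 × 1403 = 447.175384 ≈ 447.

447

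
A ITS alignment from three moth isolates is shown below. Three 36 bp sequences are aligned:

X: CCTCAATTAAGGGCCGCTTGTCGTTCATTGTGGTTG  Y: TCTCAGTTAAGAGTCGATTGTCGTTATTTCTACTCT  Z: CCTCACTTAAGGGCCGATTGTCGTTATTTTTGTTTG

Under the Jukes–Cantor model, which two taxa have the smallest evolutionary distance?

X–Y: 12/36 differ, p = 0.333, d = 0.441.
X–Z: 6/36 differ, p = 0.167, d = 0.188.
Y–Z: 9/36 differ, p = 0.250, d = 0.304.
The smallest distance is between X and Z.

X and Z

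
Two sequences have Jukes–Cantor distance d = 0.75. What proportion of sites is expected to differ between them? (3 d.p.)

0.474

p = (3/4)(1 − e^(−4d/3)) = 0.75 × (1 − e^(-1)) = 0.75 × (1 − 0.367879) = 0.474091.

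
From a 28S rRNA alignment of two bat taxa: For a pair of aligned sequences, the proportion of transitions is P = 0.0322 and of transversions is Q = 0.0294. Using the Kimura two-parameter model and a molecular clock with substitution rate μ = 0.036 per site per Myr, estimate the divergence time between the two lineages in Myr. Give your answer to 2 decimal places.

0.89

Under the Kimura two-parameter model, d = −½ ln(1 − 2P − Q) − ¼ ln(1 − 2Q).
1 − 2P − Q = 0.9062, giving −½ ln(0.9062) = 0.049248.
1 − 2Q = 0.9412, giving −¼ ln(0.9412) = 0.015150.
d = 0.049248 + 0.015150 = 0.064398.
Under a molecular clock d = 2μt, so t = d/(2μ) = 0.064398 / (2 × 0.036) = 0.89 Myr.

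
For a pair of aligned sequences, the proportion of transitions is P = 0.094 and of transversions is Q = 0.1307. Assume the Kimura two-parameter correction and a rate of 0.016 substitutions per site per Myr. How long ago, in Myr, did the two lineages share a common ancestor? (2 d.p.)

8.36

Under the Kimura two-parameter model, d = −½ ln(1 − 2P − Q) − ¼ ln(1 − 2Q).
1 − 2P − Q = 0.6813, giving −½ ln(0.6813) = 0.191876.
1 − 2Q = 0.7386, giving −¼ ln(0.7386) = 0.075750.
d = 0.191876 + 0.075750 = 0.267626.
Under a molecular clock d = 2μt, so t = d/(2μ) = 0.267626 / (2 × 0.016) = 8.36 Myr.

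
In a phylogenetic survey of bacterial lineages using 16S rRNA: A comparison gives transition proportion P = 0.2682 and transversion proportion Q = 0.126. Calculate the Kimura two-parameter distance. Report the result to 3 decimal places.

Under the Kimura two-parameter model, d = −½ ln(1 − 2P − Q) − ¼ ln(1 − 2Q).
1 − 2P − Q = 0.3376, giving −½ ln(0.3376) = 0.542947.
1 − 2Q = 0.748, giving −¼ ln(0.748) = 0.072588.
d = 0.542947 + 0.072588 = 0.615535.

0.616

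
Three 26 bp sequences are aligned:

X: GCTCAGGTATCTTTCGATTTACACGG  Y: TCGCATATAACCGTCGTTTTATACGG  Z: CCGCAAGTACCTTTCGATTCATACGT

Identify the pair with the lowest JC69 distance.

X and Z

X–Y: 9/26 differ, p = 0.346, d = 0.464.
X–Z: 7/26 differ, p = 0.269, d = 0.334.
Y–Z: 9/26 differ, p = 0.346, d = 0.464.
The smallest distance is between X and Z.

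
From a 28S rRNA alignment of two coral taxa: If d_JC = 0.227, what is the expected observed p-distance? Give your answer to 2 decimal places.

0.20

p = (3/4)(1 − e^(−4d/3)) = 0.75 × (1 − e^(-0.302667)) = 0.75 × (1 − 0.738845) = 0.195866.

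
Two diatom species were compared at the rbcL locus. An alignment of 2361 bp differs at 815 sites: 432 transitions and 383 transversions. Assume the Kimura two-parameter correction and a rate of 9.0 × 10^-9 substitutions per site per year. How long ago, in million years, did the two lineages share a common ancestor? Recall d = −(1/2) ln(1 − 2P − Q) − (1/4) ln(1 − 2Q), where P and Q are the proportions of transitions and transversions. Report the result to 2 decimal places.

P = 432/2361 ≈ 0.182973 and Q = 383/2361 ≈ 0.162219.
Under the Kimura two-parameter model, d = −½ ln(1 − 2P − Q) − ¼ ln(1 − 2Q).
1 − 2P − Q = 0.471835, giving −½ ln(0.471835) = 0.375563.
1 − 2Q = 0.675562, giving −¼ ln(0.675562) = 0.098053.
d = 0.375563 + 0.098053 = 0.473616.
Under a molecular clock d = 2μt, so t = d/(2μ) = 0.473616 / (2 × 9.0 × 10^-9) = 26.31 million years.

26.31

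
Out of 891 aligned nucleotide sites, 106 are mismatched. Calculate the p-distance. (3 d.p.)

p = 106/891 = 0.118967… ≈ 0.119 (to 3 d.p.).

0.119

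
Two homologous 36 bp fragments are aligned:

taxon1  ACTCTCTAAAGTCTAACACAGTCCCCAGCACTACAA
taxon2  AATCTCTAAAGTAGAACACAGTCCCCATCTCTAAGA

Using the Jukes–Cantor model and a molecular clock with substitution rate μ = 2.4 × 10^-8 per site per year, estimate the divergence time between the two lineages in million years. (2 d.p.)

4.69

The sequences differ at 7 of 36 sites (2, 13, 14, 28, 30, 34, 35), so p = 7/36 ≈ 0.194444.
d = −(3/4) ln(1 − 4p/3) = −0.75 ln(1 − 0.259259) = −0.75 ln(0.740741)
  = −0.75 × (-0.300104) = 0.225078 substitutions/site.
Under a molecular clock d = 2μt, so t = d/(2μ) = 0.225078 / (2 × 2.4 × 10^-8) = 4.69 million years.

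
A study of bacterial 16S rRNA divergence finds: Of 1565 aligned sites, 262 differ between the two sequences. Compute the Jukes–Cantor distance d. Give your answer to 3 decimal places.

p = 262/1565 ≈ 0.167412.
d = −(3/4) ln(1 − 4p/3) = −0.75 ln(1 − 0.223216) = −0.75 ln(0.776784)
  = −0.75 × (-0.252593) = 0.189445 substitutions/site.

0.189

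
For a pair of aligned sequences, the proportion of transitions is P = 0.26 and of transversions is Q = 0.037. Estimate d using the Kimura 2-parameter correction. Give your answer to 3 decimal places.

Under the Kimura two-parameter model, d = −½ ln(1 − 2P − Q) − ¼ ln(1 − 2Q).
1 − 2P − Q = 0.443, giving −½ ln(0.443) = 0.407093.
1 − 2Q = 0.926, giving −¼ ln(0.926) = 0.019220.
d = 0.407093 + 0.019220 = 0.426313.

0.426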